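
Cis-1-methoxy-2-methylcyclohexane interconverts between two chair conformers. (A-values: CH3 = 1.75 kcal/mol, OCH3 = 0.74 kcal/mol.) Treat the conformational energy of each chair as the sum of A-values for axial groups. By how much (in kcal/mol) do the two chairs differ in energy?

1.01 kcal/mol

C1 and C2 have opposite parity, so for the cis isomer the two substituents are one axial and one equatorial in each chair.
Chair I (methyl axial, methoxy equatorial): E = 1.75 kcal/mol.
Chair II (methyl equatorial, methoxy axial): E = 0.74 kcal/mol.
ΔE = 1.75 − 0.74 = 1.01 kcal/mol; chair II is more stable.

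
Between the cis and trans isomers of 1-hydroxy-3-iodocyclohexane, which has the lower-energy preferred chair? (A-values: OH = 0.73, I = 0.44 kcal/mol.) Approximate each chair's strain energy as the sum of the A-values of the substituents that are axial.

cis

At 1,3 positions (parity same): cis → (e,e or a,a); trans → (a,e or e,a).
Best chair for cis: E = 0.00 kcal/mol; best chair for trans: E = 0.44 kcal/mol.
The cis isomer is lower by 0.44 kcal/mol.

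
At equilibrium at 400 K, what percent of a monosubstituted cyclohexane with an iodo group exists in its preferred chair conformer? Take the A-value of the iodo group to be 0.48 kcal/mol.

One chair has the iodo group axial (E = 0.48 kcal/mol) and the other has it equatorial (E = 0).
ΔG = 0.48 kcal/mol between the two chairs.
K = exp(ΔG/RT) with R = 1.987×10⁻³ kcal mol⁻¹ K⁻¹ and T = 400 K gives K ≈ 1.83.
Fraction in the lower-energy chair = K/(K+1) = 64.7%.

64.7%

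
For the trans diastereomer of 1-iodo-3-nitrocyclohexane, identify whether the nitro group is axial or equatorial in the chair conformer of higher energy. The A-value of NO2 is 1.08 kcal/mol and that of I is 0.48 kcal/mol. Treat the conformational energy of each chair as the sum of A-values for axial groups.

C1 and C3 have the same parity, so for the trans isomer the two substituents are one axial and one equatorial in each chair.
Chair I (nitro axial, iodo equatorial): E = 1.08 kcal/mol.
Chair II (nitro equatorial, iodo axial): E = 0.48 kcal/mol.
Chair I is the less stable (higher-energy) conformer, and in that chair the nitro group is axial.

axial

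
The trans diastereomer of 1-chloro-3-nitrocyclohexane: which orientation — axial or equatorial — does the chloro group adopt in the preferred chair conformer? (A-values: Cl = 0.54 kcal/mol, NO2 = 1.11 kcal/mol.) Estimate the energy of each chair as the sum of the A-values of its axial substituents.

C1 and C3 have the same parity, so for the trans isomer the two substituents are one axial and one equatorial in each chair.
Chair I (chloro axial, nitro equatorial): E = 0.54 kcal/mol.
Chair II (chloro equatorial, nitro axial): E = 1.11 kcal/mol.
Chair I is the more stable (lower-energy) conformer, and in that chair the chloro group is axial.

axial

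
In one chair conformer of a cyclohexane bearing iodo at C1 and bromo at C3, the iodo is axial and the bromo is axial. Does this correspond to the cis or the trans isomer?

C1 and C3 have the same parity, so their axial bonds point in the same direction.
With same-parity carbons, two substituents on the same face are both axial or both equatorial; opposite faces give one of each.
Here the groups are axial/axial → same face → cis.

cis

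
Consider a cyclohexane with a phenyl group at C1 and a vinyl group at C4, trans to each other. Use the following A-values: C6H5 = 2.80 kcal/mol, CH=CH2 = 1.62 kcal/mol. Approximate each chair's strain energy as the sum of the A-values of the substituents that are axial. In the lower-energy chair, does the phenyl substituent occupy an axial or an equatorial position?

equatorial

C1 and C4 have opposite parity, so for the trans isomer the two substituents are e,e in one chair and a,a in the other.
Chair I (phenyl axial, vinyl axial): E = 4.42 kcal/mol.
Chair II (phenyl equatorial, vinyl equatorial): E = 0.00 kcal/mol.
Chair II is the more stable (lower-energy) conformer, and in that chair the phenyl group is equatorial.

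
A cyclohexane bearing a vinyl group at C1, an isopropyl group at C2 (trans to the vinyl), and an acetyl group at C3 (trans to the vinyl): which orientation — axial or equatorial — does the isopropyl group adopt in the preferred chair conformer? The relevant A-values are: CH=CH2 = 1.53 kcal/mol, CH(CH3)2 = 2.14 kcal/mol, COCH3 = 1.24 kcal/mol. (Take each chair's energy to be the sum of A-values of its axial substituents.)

Chair I (vinyl axial, isopropyl axial, acetyl equatorial): E = 3.67 kcal/mol.
Chair II (vinyl equatorial, isopropyl equatorial, acetyl axial): E = 1.24 kcal/mol.
Chair II is the more stable (lower-energy) conformer, and in that chair the isopropyl group is equatorial.

equatorial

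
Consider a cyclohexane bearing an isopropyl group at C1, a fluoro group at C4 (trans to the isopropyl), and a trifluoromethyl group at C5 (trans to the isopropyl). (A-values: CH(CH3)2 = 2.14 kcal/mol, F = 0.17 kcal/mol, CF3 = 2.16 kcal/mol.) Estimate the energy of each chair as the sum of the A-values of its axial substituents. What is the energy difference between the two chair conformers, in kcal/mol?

Chair I (isopropyl axial, fluoro axial, trifluoromethyl equatorial): E = 2.31 kcal/mol.
Chair II (isopropyl equatorial, fluoro equatorial, trifluoromethyl axial): E = 2.16 kcal/mol.
ΔE = 2.31 − 2.16 = 0.15 kcal/mol; chair II is more stable.

0.15 kcal/mol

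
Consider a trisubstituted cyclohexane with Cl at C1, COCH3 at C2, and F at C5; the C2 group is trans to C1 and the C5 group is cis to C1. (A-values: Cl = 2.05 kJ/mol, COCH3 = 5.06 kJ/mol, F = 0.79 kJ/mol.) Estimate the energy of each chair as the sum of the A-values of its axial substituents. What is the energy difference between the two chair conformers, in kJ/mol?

7.90 kJ/mol

Chair I (chloro axial, acetyl axial, fluoro axial): E = 7.90 kJ/mol.
Chair II (chloro equatorial, acetyl equatorial, fluoro equatorial): E = 0.00 kJ/mol.
ΔE = 7.90 − 0.00 = 7.90 kJ/mol; chair II is more stable.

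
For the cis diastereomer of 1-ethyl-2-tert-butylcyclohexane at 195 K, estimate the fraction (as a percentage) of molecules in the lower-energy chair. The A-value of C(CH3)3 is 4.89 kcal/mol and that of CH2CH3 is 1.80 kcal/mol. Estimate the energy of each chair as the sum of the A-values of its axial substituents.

100.0%

C1 and C2 have opposite parity, so for the cis isomer the two substituents are one axial and one equatorial in each chair.
Chair I (tert-butyl axial, ethyl equatorial): E = 4.89 kcal/mol; chair II (tert-butyl equatorial, ethyl axial): E = 1.80 kcal/mol.
ΔG = 3.09 kcal/mol between the two chairs.
K = exp(ΔG/RT) with R = 1.987×10⁻³ kcal mol⁻¹ K⁻¹ and T = 195 K gives K ≈ 2.91e+03.
Fraction in the lower-energy chair = K/(K+1) = 100.0%.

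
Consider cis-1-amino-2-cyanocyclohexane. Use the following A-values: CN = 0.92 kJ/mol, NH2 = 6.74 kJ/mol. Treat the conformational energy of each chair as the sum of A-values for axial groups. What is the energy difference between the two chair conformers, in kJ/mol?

C1 and C2 have opposite parity, so for the cis isomer the two substituents are one axial and one equatorial in each chair.
Chair I (cyano axial, amino equatorial): E = 0.92 kJ/mol.
Chair II (cyano equatorial, amino axial): E = 6.74 kJ/mol.
ΔE = 6.74 − 0.92 = 5.82 kJ/mol; chair I is more stable.

5.82 kJ/mol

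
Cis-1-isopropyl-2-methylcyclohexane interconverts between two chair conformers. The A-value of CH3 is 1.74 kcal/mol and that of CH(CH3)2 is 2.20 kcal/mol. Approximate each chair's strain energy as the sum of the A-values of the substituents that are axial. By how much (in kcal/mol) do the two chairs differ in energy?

0.46 kcal/mol

C1 and C2 have opposite parity, so for the cis isomer the two substituents are one axial and one equatorial in each chair.
Chair I (methyl axial, isopropyl equatorial): E = 1.74 kcal/mol.
Chair II (methyl equatorial, isopropyl axial): E = 2.20 kcal/mol.
ΔE = 2.20 − 1.74 = 0.46 kcal/mol; chair I is more stable.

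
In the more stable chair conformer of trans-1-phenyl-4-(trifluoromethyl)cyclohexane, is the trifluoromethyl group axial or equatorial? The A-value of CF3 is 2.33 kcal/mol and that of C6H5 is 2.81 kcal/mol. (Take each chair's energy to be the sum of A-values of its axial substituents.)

equatorial

C1 and C4 have opposite parity, so for the trans isomer the two substituents are e,e in one chair and a,a in the other.
Chair I (trifluoromethyl axial, phenyl axial): E = 5.14 kcal/mol.
Chair II (trifluoromethyl equatorial, phenyl equatorial): E = 0.00 kcal/mol.
Chair II is the more stable (lower-energy) conformer, and in that chair the trifluoromethyl group is equatorial.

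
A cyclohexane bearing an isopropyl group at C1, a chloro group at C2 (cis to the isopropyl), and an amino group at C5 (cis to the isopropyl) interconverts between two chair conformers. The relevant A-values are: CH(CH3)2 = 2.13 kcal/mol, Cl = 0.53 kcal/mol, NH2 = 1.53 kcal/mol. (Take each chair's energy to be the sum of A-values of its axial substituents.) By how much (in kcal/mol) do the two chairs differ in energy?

3.13 kcal/mol

Chair I (isopropyl axial, chloro equatorial, amino axial): E = 3.66 kcal/mol.
Chair II (isopropyl equatorial, chloro axial, amino equatorial): E = 0.53 kcal/mol.
ΔE = 3.66 − 0.53 = 3.13 kcal/mol; chair II is more stable.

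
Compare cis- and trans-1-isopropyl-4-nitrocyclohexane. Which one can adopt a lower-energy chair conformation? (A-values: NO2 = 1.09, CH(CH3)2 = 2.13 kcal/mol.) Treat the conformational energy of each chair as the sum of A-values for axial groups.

At 1,4 positions (parity opposite): cis → (a,e or e,a); trans → (e,e or a,a).
Best chair for cis: E = 1.09 kcal/mol; best chair for trans: E = 0.00 kcal/mol.
The trans isomer is lower by 1.09 kcal/mol.

trans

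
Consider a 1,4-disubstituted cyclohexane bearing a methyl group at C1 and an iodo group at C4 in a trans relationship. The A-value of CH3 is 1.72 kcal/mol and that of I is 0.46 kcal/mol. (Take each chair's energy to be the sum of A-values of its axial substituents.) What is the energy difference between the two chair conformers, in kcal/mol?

C1 and C4 have opposite parity, so for the trans isomer the two substituents are e,e in one chair and a,a in the other.
Chair I (methyl axial, iodo axial): E = 2.18 kcal/mol.
Chair II (methyl equatorial, iodo equatorial): E = 0.00 kcal/mol.
ΔE = 2.18 − 0.00 = 2.18 kcal/mol; chair II is more stable.

2.18 kcal/mol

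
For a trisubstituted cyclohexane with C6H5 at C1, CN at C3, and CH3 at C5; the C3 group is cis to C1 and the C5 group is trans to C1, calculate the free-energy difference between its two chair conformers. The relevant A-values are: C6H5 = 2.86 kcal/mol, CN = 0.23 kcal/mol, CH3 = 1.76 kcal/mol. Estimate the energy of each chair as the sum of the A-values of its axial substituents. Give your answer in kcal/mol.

Chair I (phenyl axial, cyano axial, methyl equatorial): E = 3.09 kcal/mol.
Chair II (phenyl equatorial, cyano equatorial, methyl axial): E = 1.76 kcal/mol.
ΔE = 3.09 − 1.76 = 1.33 kcal/mol; chair II is more stable.

1.33 kcal/mol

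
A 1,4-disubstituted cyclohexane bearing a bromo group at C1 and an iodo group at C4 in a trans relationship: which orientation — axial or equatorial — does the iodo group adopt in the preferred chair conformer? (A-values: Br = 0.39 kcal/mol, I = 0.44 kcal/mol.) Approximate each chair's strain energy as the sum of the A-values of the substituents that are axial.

equatorial

C1 and C4 have opposite parity, so for the trans isomer the two substituents are e,e in one chair and a,a in the other.
Chair I (bromo axial, iodo axial): E = 0.83 kcal/mol.
Chair II (bromo equatorial, iodo equatorial): E = 0.00 kcal/mol.
Chair II is the more stable (lower-energy) conformer, and in that chair the iodo group is equatorial.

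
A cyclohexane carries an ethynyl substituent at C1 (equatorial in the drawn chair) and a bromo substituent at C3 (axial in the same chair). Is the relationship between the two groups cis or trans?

C1 and C3 have the same parity, so their axial bonds point in the same direction.
With same-parity carbons, two substituents on the same face are both axial or both equatorial; opposite faces give one of each.
Here the groups are equatorial/axial → opposite face → trans.

trans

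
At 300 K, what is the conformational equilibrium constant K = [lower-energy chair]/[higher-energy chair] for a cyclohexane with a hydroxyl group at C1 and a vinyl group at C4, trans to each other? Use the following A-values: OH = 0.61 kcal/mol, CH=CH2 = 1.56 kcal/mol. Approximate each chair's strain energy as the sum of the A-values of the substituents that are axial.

C1 and C4 have opposite parity, so for the trans isomer the two substituents are e,e in one chair and a,a in the other.
Chair I (hydroxyl axial, vinyl axial): E = 2.17 kcal/mol; chair II (hydroxyl equatorial, vinyl equatorial): E = 0.00 kcal/mol.
ΔG = 2.17 kcal/mol between the two chairs.
K = exp(ΔG/RT) with R = 1.987×10⁻³ kcal mol⁻¹ K⁻¹ and T = 300 K gives K ≈ 38.1.

K ≈ 38.1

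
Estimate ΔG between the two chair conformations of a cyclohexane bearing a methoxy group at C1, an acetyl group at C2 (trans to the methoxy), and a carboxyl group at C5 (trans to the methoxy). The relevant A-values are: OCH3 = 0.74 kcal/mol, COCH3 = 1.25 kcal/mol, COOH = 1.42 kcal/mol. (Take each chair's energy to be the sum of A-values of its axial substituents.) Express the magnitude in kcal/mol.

0.57 kcal/mol

Chair I (methoxy axial, acetyl axial, carboxyl equatorial): E = 1.99 kcal/mol.
Chair II (methoxy equatorial, acetyl equatorial, carboxyl axial): E = 1.42 kcal/mol.
ΔE = 1.99 − 1.42 = 0.57 kcal/mol; chair II is more stable.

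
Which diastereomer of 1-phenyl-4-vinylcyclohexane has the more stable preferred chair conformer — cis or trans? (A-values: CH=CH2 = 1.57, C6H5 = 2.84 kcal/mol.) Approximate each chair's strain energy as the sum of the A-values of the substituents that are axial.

At 1,4 positions (parity opposite): cis → (a,e or e,a); trans → (e,e or a,a).
Best chair for cis: E = 1.57 kcal/mol; best chair for trans: E = 0.00 kcal/mol.
The trans isomer is lower by 1.57 kcal/mol.

trans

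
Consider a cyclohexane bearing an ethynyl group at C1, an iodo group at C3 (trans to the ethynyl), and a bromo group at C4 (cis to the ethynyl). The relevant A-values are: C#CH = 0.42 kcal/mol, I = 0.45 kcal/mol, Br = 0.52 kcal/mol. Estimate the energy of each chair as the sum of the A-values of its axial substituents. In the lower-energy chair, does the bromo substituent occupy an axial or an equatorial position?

equatorial

Chair I (ethynyl axial, iodo equatorial, bromo equatorial): E = 0.42 kcal/mol.
Chair II (ethynyl equatorial, iodo axial, bromo axial): E = 0.97 kcal/mol.
Chair I is the more stable (lower-energy) conformer, and in that chair the bromo group is equatorial.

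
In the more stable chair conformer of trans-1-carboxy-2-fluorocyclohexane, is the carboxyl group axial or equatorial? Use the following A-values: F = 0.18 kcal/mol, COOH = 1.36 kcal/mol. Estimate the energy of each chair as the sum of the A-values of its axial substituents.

equatorial

C1 and C2 have opposite parity, so for the trans isomer the two substituents are e,e in one chair and a,a in the other.
Chair I (fluoro axial, carboxyl axial): E = 1.54 kcal/mol.
Chair II (fluoro equatorial, carboxyl equatorial): E = 0.00 kcal/mol.
Chair II is the more stable (lower-energy) conformer, and in that chair the carboxyl group is equatorial.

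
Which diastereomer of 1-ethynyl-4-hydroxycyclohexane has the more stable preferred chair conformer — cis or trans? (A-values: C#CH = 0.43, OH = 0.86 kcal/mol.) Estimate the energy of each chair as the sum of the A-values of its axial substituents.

At 1,4 positions (parity opposite): cis → (a,e or e,a); trans → (e,e or a,a).
Best chair for cis: E = 0.43 kcal/mol; best chair for trans: E = 0.00 kcal/mol.
The trans isomer is lower by 0.43 kcal/mol.

trans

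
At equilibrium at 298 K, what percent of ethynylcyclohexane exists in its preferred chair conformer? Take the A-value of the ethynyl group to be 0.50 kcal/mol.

69.9%

One chair has the ethynyl group axial (E = 0.50 kcal/mol) and the other has it equatorial (E = 0).
ΔG = 0.50 kcal/mol between the two chairs.
K = exp(ΔG/RT) with R = 1.987×10⁻³ kcal mol⁻¹ K⁻¹ and T = 298 K gives K ≈ 2.33.
Fraction in the lower-energy chair = K/(K+1) = 69.9%.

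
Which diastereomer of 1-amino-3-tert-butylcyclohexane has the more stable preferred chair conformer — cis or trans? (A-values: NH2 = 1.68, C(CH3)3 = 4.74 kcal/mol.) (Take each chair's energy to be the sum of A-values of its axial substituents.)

cis

At 1,3 positions (parity same): cis → (e,e or a,a); trans → (a,e or e,a).
Best chair for cis: E = 0.00 kcal/mol; best chair for trans: E = 1.68 kcal/mol.
The cis isomer is lower by 1.68 kcal/mol.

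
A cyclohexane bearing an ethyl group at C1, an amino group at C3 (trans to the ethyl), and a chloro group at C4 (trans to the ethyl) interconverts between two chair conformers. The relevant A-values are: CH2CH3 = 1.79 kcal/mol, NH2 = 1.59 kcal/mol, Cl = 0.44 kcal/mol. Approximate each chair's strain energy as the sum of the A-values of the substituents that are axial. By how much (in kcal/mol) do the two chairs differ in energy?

Chair I (ethyl axial, amino equatorial, chloro axial): E = 2.23 kcal/mol.
Chair II (ethyl equatorial, amino axial, chloro equatorial): E = 1.59 kcal/mol.
ΔE = 2.23 − 1.59 = 0.64 kcal/mol; chair II is more stable.

0.64 kcal/mol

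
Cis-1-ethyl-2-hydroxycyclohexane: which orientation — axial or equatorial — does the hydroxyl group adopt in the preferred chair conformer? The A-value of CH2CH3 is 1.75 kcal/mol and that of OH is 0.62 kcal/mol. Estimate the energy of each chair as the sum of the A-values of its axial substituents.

C1 and C2 have opposite parity, so for the cis isomer the two substituents are one axial and one equatorial in each chair.
Chair I (ethyl axial, hydroxyl equatorial): E = 1.75 kcal/mol.
Chair II (ethyl equatorial, hydroxyl axial): E = 0.62 kcal/mol.
Chair II is the more stable (lower-energy) conformer, and in that chair the hydroxyl group is axial.

axial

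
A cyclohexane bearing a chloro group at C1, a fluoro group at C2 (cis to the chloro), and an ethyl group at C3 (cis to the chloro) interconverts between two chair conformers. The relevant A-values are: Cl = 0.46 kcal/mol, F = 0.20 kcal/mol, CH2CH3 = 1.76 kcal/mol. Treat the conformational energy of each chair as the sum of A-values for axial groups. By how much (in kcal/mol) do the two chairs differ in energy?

Chair I (chloro axial, fluoro equatorial, ethyl axial): E = 2.22 kcal/mol.
Chair II (chloro equatorial, fluoro axial, ethyl equatorial): E = 0.20 kcal/mol.
ΔE = 2.22 − 0.20 = 2.02 kcal/mol; chair II is more stable.

2.02 kcal/mol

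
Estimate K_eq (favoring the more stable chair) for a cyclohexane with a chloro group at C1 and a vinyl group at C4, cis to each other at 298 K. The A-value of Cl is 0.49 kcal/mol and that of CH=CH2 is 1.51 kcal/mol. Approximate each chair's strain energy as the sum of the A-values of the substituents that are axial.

K ≈ 5.60

C1 and C4 have opposite parity, so for the cis isomer the two substituents are one axial and one equatorial in each chair.
Chair I (chloro axial, vinyl equatorial): E = 0.49 kcal/mol; chair II (chloro equatorial, vinyl axial): E = 1.51 kcal/mol.
ΔG = 1.02 kcal/mol between the two chairs.
K = exp(ΔG/RT) with R = 1.987×10⁻³ kcal mol⁻¹ K⁻¹ and T = 298 K gives K ≈ 5.6.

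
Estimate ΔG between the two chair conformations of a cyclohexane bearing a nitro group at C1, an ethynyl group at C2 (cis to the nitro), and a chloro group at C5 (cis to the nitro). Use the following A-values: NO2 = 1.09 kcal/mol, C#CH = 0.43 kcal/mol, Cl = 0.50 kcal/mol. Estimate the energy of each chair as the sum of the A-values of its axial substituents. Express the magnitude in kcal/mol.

1.16 kcal/mol

Chair I (nitro axial, ethynyl equatorial, chloro axial): E = 1.59 kcal/mol.
Chair II (nitro equatorial, ethynyl axial, chloro equatorial): E = 0.43 kcal/mol.
ΔE = 1.59 − 0.43 = 1.16 kcal/mol; chair II is more stable.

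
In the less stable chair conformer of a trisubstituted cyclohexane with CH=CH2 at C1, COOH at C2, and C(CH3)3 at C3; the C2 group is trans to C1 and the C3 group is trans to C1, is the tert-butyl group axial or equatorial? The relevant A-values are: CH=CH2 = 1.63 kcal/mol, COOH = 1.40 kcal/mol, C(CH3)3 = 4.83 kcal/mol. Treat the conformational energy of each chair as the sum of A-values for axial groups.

Chair I (vinyl axial, carboxyl axial, tert-butyl equatorial): E = 3.03 kcal/mol.
Chair II (vinyl equatorial, carboxyl equatorial, tert-butyl axial): E = 4.83 kcal/mol.
Chair II is the less stable (higher-energy) conformer, and in that chair the tert-butyl group is axial.

axial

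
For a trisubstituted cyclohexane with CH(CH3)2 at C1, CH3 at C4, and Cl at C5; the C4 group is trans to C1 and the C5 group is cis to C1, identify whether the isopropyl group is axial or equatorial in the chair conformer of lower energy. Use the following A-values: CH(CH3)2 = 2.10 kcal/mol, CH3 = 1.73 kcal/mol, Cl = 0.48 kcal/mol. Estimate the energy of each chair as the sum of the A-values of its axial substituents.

equatorial

Chair I (isopropyl axial, methyl axial, chloro axial): E = 4.31 kcal/mol.
Chair II (isopropyl equatorial, methyl equatorial, chloro equatorial): E = 0.00 kcal/mol.
Chair II is the more stable (lower-energy) conformer, and in that chair the isopropyl group is equatorial.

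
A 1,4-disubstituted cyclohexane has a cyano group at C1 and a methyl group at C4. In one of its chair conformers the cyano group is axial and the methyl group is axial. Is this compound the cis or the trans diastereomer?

C1 and C4 have opposite parity, so their axial bonds point in opposite directions.
With opposite-parity carbons, two substituents on the same face are one axial and one equatorial; opposite faces give both axial or both equatorial.
Here the groups are axial/axial → opposite face → trans.

trans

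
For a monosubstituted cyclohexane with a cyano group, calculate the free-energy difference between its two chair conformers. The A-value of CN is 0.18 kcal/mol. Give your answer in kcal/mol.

0.18 kcal/mol

A monosubstituted cyclohexane has one chair with the cyano group axial (E = A = 0.18 kcal/mol) and one with it equatorial (E = 0).
ΔE = 0.18 − 0 = 0.18 kcal/mol.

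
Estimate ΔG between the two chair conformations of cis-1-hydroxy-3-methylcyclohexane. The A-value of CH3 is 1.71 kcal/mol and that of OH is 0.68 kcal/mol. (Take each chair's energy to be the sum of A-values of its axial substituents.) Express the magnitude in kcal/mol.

2.39 kcal/mol

C1 and C3 have the same parity, so for the cis isomer the two substituents are e,e in one chair and a,a in the other.
Chair I (methyl axial, hydroxyl axial): E = 2.39 kcal/mol.
Chair II (methyl equatorial, hydroxyl equatorial): E = 0.00 kcal/mol.
ΔE = 2.39 − 0.00 = 2.39 kcal/mol; chair II is more stable.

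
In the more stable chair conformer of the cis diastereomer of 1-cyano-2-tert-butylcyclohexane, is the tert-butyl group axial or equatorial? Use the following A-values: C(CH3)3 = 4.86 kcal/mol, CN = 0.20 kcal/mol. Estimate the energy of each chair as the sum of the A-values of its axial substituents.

equatorial

C1 and C2 have opposite parity, so for the cis isomer the two substituents are one axial and one equatorial in each chair.
Chair I (tert-butyl axial, cyano equatorial): E = 4.86 kcal/mol.
Chair II (tert-butyl equatorial, cyano axial): E = 0.20 kcal/mol.
Chair II is the more stable (lower-energy) conformer, and in that chair the tert-butyl group is equatorial.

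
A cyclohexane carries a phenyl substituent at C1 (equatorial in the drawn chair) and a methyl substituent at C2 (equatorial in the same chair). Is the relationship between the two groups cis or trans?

C1 and C2 have opposite parity, so their axial bonds point in opposite directions.
With opposite-parity carbons, two substituents on the same face are one axial and one equatorial; opposite faces give both axial or both equatorial.
Here the groups are equatorial/equatorial → opposite face → trans.

trans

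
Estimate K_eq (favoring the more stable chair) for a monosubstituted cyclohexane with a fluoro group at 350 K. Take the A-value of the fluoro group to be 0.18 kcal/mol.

One chair has the fluoro group axial (E = 0.18 kcal/mol) and the other has it equatorial (E = 0).
ΔG = 0.18 kcal/mol between the two chairs.
K = exp(ΔG/RT) with R = 1.987×10⁻³ kcal mol⁻¹ K⁻¹ and T = 350 K gives K ≈ 1.3.

K ≈ 1.30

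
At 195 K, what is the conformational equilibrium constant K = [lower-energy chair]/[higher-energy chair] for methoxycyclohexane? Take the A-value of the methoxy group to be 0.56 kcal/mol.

K ≈ 4.24

One chair has the methoxy group axial (E = 0.56 kcal/mol) and the other has it equatorial (E = 0).
ΔG = 0.56 kcal/mol between the two chairs.
K = exp(ΔG/RT) with R = 1.987×10⁻³ kcal mol⁻¹ K⁻¹ and T = 195 K gives K ≈ 4.24.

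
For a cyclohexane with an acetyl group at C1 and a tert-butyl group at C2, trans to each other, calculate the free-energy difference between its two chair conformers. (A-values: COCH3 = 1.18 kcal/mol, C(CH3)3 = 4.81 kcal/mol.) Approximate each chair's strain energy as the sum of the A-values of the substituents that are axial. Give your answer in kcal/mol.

C1 and C2 have opposite parity, so for the trans isomer the two substituents are e,e in one chair and a,a in the other.
Chair I (acetyl axial, tert-butyl axial): E = 5.99 kcal/mol.
Chair II (acetyl equatorial, tert-butyl equatorial): E = 0.00 kcal/mol.
ΔE = 5.99 − 0.00 = 5.99 kcal/mol; chair II is more stable.

5.99 kcal/mol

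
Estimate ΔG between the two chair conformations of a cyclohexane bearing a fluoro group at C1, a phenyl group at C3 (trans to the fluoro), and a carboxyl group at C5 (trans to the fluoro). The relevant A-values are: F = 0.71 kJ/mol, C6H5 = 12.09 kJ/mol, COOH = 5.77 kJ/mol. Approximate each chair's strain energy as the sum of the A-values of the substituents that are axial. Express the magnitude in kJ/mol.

17.15 kJ/mol

Chair I (fluoro axial, phenyl equatorial, carboxyl equatorial): E = 0.71 kJ/mol.
Chair II (fluoro equatorial, phenyl axial, carboxyl axial): E = 17.86 kJ/mol.
ΔE = 17.86 − 0.71 = 17.15 kJ/mol; chair I is more stable.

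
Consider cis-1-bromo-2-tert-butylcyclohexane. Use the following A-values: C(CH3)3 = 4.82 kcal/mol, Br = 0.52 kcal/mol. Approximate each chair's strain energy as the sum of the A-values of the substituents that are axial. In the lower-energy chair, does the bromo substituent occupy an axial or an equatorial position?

axial

C1 and C2 have opposite parity, so for the cis isomer the two substituents are one axial and one equatorial in each chair.
Chair I (tert-butyl axial, bromo equatorial): E = 4.82 kcal/mol.
Chair II (tert-butyl equatorial, bromo axial): E = 0.52 kcal/mol.
Chair II is the more stable (lower-energy) conformer, and in that chair the bromo group is axial.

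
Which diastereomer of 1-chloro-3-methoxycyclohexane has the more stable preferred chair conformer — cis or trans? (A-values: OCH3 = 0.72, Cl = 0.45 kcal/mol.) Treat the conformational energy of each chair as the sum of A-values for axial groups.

At 1,3 positions (parity same): cis → (e,e or a,a); trans → (a,e or e,a).
Best chair for cis: E = 0.00 kcal/mol; best chair for trans: E = 0.45 kcal/mol.
The cis isomer is lower by 0.45 kcal/mol.

cis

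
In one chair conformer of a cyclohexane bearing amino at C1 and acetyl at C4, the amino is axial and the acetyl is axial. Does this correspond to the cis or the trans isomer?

C1 and C4 have opposite parity, so their axial bonds point in opposite directions.
With opposite-parity carbons, two substituents on the same face are one axial and one equatorial; opposite faces give both axial or both equatorial.
Here the groups are axial/axial → opposite face → trans.

trans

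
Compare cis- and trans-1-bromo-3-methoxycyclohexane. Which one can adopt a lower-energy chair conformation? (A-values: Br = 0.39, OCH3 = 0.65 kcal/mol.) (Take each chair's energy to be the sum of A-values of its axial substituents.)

At 1,3 positions (parity same): cis → (e,e or a,a); trans → (a,e or e,a).
Best chair for cis: E = 0.00 kcal/mol; best chair for trans: E = 0.39 kcal/mol.
The cis isomer is lower by 0.39 kcal/mol.

cis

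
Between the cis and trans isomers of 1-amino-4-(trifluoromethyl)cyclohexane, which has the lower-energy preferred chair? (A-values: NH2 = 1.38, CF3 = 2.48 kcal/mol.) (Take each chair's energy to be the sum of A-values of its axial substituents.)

trans

At 1,4 positions (parity opposite): cis → (a,e or e,a); trans → (e,e or a,a).
Best chair for cis: E = 1.38 kcal/mol; best chair for trans: E = 0.00 kcal/mol.
The trans isomer is lower by 1.38 kcal/mol.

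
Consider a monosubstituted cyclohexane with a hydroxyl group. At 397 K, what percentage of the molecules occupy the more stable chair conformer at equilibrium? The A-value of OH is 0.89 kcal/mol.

75.6%

One chair has the hydroxyl group axial (E = 0.89 kcal/mol) and the other has it equatorial (E = 0).
ΔG = 0.89 kcal/mol between the two chairs.
K = exp(ΔG/RT) with R = 1.987×10⁻³ kcal mol⁻¹ K⁻¹ and T = 397 K gives K ≈ 3.09.
Fraction in the lower-energy chair = K/(K+1) = 75.6%.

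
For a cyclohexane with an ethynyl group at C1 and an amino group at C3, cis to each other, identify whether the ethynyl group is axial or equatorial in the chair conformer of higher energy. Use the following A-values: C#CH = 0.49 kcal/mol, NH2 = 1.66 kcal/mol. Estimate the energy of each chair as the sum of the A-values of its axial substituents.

axial

C1 and C3 have the same parity, so for the cis isomer the two substituents are e,e in one chair and a,a in the other.
Chair I (ethynyl axial, amino axial): E = 2.15 kcal/mol.
Chair II (ethynyl equatorial, amino equatorial): E = 0.00 kcal/mol.
Chair I is the less stable (higher-energy) conformer, and in that chair the ethynyl group is axial.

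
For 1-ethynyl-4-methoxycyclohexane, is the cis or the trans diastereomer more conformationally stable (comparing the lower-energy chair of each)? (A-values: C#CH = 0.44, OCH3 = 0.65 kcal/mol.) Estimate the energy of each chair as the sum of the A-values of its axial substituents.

trans

At 1,4 positions (parity opposite): cis → (a,e or e,a); trans → (e,e or a,a).
Best chair for cis: E = 0.44 kcal/mol; best chair for trans: E = 0.00 kcal/mol.
The trans isomer is lower by 0.44 kcal/mol.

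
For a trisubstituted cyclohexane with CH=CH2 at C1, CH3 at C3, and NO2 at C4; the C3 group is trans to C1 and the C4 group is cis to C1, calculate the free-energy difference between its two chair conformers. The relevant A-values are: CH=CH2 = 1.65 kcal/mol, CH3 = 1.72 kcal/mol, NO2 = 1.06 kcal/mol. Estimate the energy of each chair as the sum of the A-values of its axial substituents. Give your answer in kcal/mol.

Chair I (vinyl axial, methyl equatorial, nitro equatorial): E = 1.65 kcal/mol.
Chair II (vinyl equatorial, methyl axial, nitro axial): E = 2.78 kcal/mol.
ΔE = 2.78 − 1.65 = 1.13 kcal/mol; chair I is more stable.

1.13 kcal/mol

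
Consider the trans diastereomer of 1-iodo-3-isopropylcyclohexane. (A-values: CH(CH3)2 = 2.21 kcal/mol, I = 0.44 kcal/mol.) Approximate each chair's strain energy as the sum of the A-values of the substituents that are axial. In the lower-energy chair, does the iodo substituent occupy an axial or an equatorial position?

C1 and C3 have the same parity, so for the trans isomer the two substituents are one axial and one equatorial in each chair.
Chair I (isopropyl axial, iodo equatorial): E = 2.21 kcal/mol.
Chair II (isopropyl equatorial, iodo axial): E = 0.44 kcal/mol.
Chair II is the more stable (lower-energy) conformer, and in that chair the iodo group is axial.

axial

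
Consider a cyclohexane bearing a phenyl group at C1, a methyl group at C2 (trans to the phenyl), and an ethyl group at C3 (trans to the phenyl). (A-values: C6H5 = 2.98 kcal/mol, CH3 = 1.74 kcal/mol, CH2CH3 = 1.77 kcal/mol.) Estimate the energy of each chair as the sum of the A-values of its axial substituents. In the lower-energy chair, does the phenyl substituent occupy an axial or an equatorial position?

Chair I (phenyl axial, methyl axial, ethyl equatorial): E = 4.72 kcal/mol.
Chair II (phenyl equatorial, methyl equatorial, ethyl axial): E = 1.77 kcal/mol.
Chair II is the more stable (lower-energy) conformer, and in that chair the phenyl group is equatorial.

equatorial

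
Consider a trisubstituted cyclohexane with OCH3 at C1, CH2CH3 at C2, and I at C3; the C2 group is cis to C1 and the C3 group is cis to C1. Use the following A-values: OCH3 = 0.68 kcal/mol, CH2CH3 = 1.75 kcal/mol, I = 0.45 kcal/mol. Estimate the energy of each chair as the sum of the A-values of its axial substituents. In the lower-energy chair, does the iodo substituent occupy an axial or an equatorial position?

Chair I (methoxy axial, ethyl equatorial, iodo axial): E = 1.13 kcal/mol.
Chair II (methoxy equatorial, ethyl axial, iodo equatorial): E = 1.75 kcal/mol.
Chair I is the more stable (lower-energy) conformer, and in that chair the iodo group is axial.

axial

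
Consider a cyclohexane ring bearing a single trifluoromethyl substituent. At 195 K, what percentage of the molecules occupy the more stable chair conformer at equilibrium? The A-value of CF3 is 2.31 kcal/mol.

One chair has the trifluoromethyl group axial (E = 2.31 kcal/mol) and the other has it equatorial (E = 0).
ΔG = 2.31 kcal/mol between the two chairs.
K = exp(ΔG/RT) with R = 1.987×10⁻³ kcal mol⁻¹ K⁻¹ and T = 195 K gives K ≈ 388.
Fraction in the lower-energy chair = K/(K+1) = 99.7%.

99.7%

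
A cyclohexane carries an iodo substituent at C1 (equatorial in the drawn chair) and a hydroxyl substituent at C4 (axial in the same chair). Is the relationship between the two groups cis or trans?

cis

C1 and C4 have opposite parity, so their axial bonds point in opposite directions.
With opposite-parity carbons, two substituents on the same face are one axial and one equatorial; opposite faces give both axial or both equatorial.
Here the groups are equatorial/axial → same face → cis.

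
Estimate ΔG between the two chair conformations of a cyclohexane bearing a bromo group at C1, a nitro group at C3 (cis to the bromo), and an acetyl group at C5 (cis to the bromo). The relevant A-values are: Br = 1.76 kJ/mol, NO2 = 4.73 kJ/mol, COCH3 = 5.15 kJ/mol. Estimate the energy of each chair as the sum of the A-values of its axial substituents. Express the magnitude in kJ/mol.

Chair I (bromo axial, nitro axial, acetyl axial): E = 11.64 kJ/mol.
Chair II (bromo equatorial, nitro equatorial, acetyl equatorial): E = 0.00 kJ/mol.
ΔE = 11.64 − 0.00 = 11.64 kJ/mol; chair II is more stable.

11.64 kJ/mol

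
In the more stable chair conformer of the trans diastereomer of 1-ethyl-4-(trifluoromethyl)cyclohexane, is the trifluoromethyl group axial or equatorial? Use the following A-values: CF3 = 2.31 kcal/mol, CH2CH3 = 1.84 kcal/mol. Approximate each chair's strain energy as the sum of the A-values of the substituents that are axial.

C1 and C4 have opposite parity, so for the trans isomer the two substituents are e,e in one chair and a,a in the other.
Chair I (trifluoromethyl axial, ethyl axial): E = 4.15 kcal/mol.
Chair II (trifluoromethyl equatorial, ethyl equatorial): E = 0.00 kcal/mol.
Chair II is the more stable (lower-energy) conformer, and in that chair the trifluoromethyl group is equatorial.

equatorial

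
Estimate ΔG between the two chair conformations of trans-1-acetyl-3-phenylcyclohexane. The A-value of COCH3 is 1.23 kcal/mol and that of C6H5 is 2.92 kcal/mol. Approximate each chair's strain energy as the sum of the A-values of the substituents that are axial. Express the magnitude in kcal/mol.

C1 and C3 have the same parity, so for the trans isomer the two substituents are one axial and one equatorial in each chair.
Chair I (acetyl axial, phenyl equatorial): E = 1.23 kcal/mol.
Chair II (acetyl equatorial, phenyl axial): E = 2.92 kcal/mol.
ΔE = 2.92 − 1.23 = 1.69 kcal/mol; chair I is more stable.

1.69 kcal/mol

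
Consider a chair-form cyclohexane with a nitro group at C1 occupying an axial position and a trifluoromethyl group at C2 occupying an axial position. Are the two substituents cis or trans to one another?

C1 and C2 have opposite parity, so their axial bonds point in opposite directions.
With opposite-parity carbons, two substituents on the same face are one axial and one equatorial; opposite faces give both axial or both equatorial.
Here the groups are axial/axial → opposite face → trans.

trans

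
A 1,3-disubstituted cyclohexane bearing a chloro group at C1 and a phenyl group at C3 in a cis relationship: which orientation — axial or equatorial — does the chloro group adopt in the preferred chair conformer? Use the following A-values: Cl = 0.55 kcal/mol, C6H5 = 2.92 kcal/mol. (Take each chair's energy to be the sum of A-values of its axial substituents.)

equatorial

C1 and C3 have the same parity, so for the cis isomer the two substituents are e,e in one chair and a,a in the other.
Chair I (chloro axial, phenyl axial): E = 3.47 kcal/mol.
Chair II (chloro equatorial, phenyl equatorial): E = 0.00 kcal/mol.
Chair II is the more stable (lower-energy) conformer, and in that chair the chloro group is equatorial.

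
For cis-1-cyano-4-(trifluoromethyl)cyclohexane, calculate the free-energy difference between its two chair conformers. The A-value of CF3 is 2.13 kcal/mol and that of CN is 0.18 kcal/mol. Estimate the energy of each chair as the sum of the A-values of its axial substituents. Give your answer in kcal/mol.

C1 and C4 have opposite parity, so for the cis isomer the two substituents are one axial and one equatorial in each chair.
Chair I (trifluoromethyl axial, cyano equatorial): E = 2.13 kcal/mol.
Chair II (trifluoromethyl equatorial, cyano axial): E = 0.18 kcal/mol.
ΔE = 2.13 − 0.18 = 1.95 kcal/mol; chair II is more stable.

1.95 kcal/mol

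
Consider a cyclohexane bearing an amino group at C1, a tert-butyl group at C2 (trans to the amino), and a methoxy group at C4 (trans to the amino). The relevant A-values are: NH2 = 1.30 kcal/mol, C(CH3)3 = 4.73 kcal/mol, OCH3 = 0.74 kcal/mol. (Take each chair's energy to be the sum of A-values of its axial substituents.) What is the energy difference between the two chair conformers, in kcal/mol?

Chair I (amino axial, tert-butyl axial, methoxy axial): E = 6.77 kcal/mol.
Chair II (amino equatorial, tert-butyl equatorial, methoxy equatorial): E = 0.00 kcal/mol.
ΔE = 6.77 − 0.00 = 6.77 kcal/mol; chair II is more stable.

6.77 kcal/mol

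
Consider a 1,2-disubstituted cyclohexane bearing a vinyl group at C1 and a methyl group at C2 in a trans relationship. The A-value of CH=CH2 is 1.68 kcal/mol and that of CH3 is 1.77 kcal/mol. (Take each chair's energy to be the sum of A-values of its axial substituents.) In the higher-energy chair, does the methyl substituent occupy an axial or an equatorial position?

C1 and C2 have opposite parity, so for the trans isomer the two substituents are e,e in one chair and a,a in the other.
Chair I (vinyl axial, methyl axial): E = 3.45 kcal/mol.
Chair II (vinyl equatorial, methyl equatorial): E = 0.00 kcal/mol.
Chair I is the less stable (higher-energy) conformer, and in that chair the methyl group is axial.

axial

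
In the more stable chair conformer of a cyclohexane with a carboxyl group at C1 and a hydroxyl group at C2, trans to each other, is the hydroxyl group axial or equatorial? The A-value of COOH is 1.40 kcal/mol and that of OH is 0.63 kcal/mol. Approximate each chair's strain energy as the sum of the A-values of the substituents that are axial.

C1 and C2 have opposite parity, so for the trans isomer the two substituents are e,e in one chair and a,a in the other.
Chair I (carboxyl axial, hydroxyl axial): E = 2.03 kcal/mol.
Chair II (carboxyl equatorial, hydroxyl equatorial): E = 0.00 kcal/mol.
Chair II is the more stable (lower-energy) conformer, and in that chair the hydroxyl group is equatorial.

equatorial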